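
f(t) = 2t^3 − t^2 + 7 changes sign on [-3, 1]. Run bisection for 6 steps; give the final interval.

[-1.375, -1.3125]

m = -1, f(m) = 4 (+); new bracket [-3, -1]
m = -2, f(m) = -13 (−); new bracket [-2, -1]
m = -1.5, f(m) = -2 (−); new bracket [-1.5, -1]
m = -1.25, f(m) = 1.5312 (+); new bracket [-1.5, -1.25]
m = -1.375, f(m) = -0.0898 (−); new bracket [-1.375, -1.25]
m = -1.3125, f(m) = 0.7554 (+); new bracket [-1.375, -1.3125]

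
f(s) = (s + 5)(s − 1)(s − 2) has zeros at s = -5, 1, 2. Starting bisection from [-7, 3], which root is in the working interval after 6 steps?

-5

s = -2 gives f = 36, positive; keep [-7, -2]
s = -4.5 gives f = 17.875, positive; keep [-7, -4.5]
s = -5.75 gives f = -39.234375, negative; keep [-5.75, -4.5]
s = -5.125 gives f = -5.4551, negative; keep [-5.125, -4.5]
s = -4.8125 gives f = 7.4246, positive; keep [-5.125, -4.8125]
s = -4.96875 gives f = 1.2998, positive; keep [-5.125, -4.96875]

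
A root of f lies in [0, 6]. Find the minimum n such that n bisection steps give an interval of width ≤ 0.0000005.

Width after n steps is 6/2^n. Need 2^n ≥ 6/0.0000005 = 12000000.
2^23 = 8388608 < 12000000 ≤ 2^24 = 16777216, so n = 24.

24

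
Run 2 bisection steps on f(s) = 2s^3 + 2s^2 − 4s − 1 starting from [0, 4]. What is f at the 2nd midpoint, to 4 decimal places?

s = 2 gives f = 15, positive; keep [0, 2]
s = 1 gives f = -1, negative; keep [1, 2]

-1.0000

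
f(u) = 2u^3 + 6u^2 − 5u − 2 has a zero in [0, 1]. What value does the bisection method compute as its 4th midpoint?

u = 0.5 gives f = -2.75, negative; keep [0.5, 1]
u = 0.75 gives f = -1.53125, negative; keep [0.75, 1]
u = 0.875 gives f = -0.441406, negative; keep [0.875, 1]
u = 0.9375 gives f = 0.2339, positive; keep [0.875, 0.9375]

0.9375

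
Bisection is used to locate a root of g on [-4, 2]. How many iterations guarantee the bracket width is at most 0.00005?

Width after n steps is 6/2^n. Need 2^n ≥ 6/0.00005 = 120000.
2^16 = 65536 < 120000 ≤ 2^17 = 131072, so n = 17.

17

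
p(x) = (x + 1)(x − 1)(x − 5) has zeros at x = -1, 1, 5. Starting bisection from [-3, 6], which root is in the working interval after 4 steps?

p(1.5) = -4.375 < 0, so the root lies in [1.5, 6]
p(3.75) = -16.328125 < 0, so the root lies in [3.75, 6]
p(4.875) = -2.845703 < 0, so the root lies in [4.875, 6]
p(5.4375) = 12.4978 > 0, so the root lies in [4.875, 5.4375]

5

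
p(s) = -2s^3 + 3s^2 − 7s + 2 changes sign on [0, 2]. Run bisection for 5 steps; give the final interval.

m = 1, p(m) = -4 (−); new bracket [0, 1]
m = 0.5, p(m) = -1 (−); new bracket [0, 0.5]
m = 0.25, p(m) = 0.40625 (+); new bracket [0.25, 0.5]
m = 0.375, p(m) = -0.3086 (−); new bracket [0.25, 0.375]
m = 0.3125, p(m) = 0.0444 (+); new bracket [0.3125, 0.375]

[0.3125, 0.375]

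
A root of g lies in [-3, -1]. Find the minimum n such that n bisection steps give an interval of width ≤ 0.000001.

21

Width after n steps is 2/2^n. Need 2^n ≥ 2/0.000001 = 2000000.
2^20 = 1048576 < 2000000 ≤ 2^21 = 2097152, so n = 21.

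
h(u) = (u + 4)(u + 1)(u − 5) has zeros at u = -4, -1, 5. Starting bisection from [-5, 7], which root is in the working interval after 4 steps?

5

u = 1 gives h = -40, negative; keep [1, 7]
u = 4 gives h = -40, negative; keep [4, 7]
u = 5.5 gives h = 30.875, positive; keep [4, 5.5]
u = 4.75 gives h = -12.5781, negative; keep [4.75, 5.5]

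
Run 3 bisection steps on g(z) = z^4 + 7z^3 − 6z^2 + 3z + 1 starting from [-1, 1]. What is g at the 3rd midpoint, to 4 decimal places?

-0.2305

midpoint 0: g = 1 > 0 → [-1, 0]
midpoint -0.5: g = -2.8125 < 0 → [-0.5, 0]
midpoint -0.25: g = -0.230469 < 0 → [-0.25, 0]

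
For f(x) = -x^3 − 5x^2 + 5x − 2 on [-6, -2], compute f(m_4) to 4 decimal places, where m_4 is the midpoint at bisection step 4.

x = -4 gives f = -38, negative; keep [-6, -4]
x = -5 gives f = -27, negative; keep [-6, -5]
x = -5.5 gives f = -14.375, negative; keep [-6, -5.5]
x = -5.75 gives f = -5.9531, negative; keep [-6, -5.75]

-5.9531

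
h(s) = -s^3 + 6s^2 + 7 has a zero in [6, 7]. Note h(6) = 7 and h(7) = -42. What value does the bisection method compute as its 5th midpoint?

6.15625

h(6.5) = -14.125 < 0, so the root lies in [6, 6.5]
h(6.25) = -2.765625 < 0, so the root lies in [6, 6.25]
h(6.125) = 2.310547 > 0, so the root lies in [6.125, 6.25]
h(6.1875) = -0.1785 < 0, so the root lies in [6.125, 6.1875]
h(6.15625) = 1.0782 > 0, so the root lies in [6.15625, 6.1875]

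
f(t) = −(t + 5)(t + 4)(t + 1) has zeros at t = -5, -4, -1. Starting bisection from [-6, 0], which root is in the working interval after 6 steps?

-1

f(-3) = 4 > 0, so the root lies in [-3, 0]
f(-1.5) = 4.375 > 0, so the root lies in [-1.5, 0]
f(-0.75) = -3.453125 < 0, so the root lies in [-1.5, -0.75]
f(-1.125) = 1.3926 > 0, so the root lies in [-1.125, -0.75]
f(-0.9375) = -0.7776 < 0, so the root lies in [-1.125, -0.9375]
f(-1.03125) = 0.3682 > 0, so the root lies in [-1.03125, -0.9375]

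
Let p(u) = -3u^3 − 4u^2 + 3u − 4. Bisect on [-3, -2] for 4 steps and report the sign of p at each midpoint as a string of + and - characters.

+++-

m = -2.5, p(m) = 10.375 (+); new bracket [-2.5, -2]
m = -2.25, p(m) = 3.171875 (+); new bracket [-2.25, -2]
m = -2.125, p(m) = 0.349609 (+); new bracket [-2.125, -2]
m = -2.0625, p(m) = -0.8821 (−); new bracket [-2.125, -2.0625]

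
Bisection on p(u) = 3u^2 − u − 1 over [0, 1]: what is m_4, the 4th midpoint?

m = 0.5, p(m) = -0.75 (−); new bracket [0.5, 1]
m = 0.75, p(m) = -0.0625 (−); new bracket [0.75, 1]
m = 0.875, p(m) = 0.421875 (+); new bracket [0.75, 0.875]
m = 0.8125, p(m) = 0.168 (+); new bracket [0.75, 0.8125]

0.8125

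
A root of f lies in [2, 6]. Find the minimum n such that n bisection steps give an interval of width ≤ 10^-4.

Width after n steps is 4/2^n. Need 2^n ≥ 4/10^-4 = 40000.
2^15 = 32768 < 40000 ≤ 2^16 = 65536, so n = 16.

16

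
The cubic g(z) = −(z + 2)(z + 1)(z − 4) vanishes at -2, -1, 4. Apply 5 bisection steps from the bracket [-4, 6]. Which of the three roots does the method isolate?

m = 1, g(m) = 18 (+); new bracket [1, 6]
m = 3.5, g(m) = 12.375 (+); new bracket [3.5, 6]
m = 4.75, g(m) = -29.109375 (−); new bracket [3.5, 4.75]
m = 4.125, g(m) = -3.9238 (−); new bracket [3.5, 4.125]
m = 3.8125, g(m) = 5.2449 (+); new bracket [3.8125, 4.125]

4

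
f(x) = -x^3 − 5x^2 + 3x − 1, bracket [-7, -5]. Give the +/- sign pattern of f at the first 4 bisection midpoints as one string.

+-++

midpoint -6: f = 17 > 0 → [-6, -5]
midpoint -5.5: f = -2.375 < 0 → [-6, -5.5]
midpoint -5.75: f = 6.546875 > 0 → [-5.75, -5.5]
midpoint -5.625: f = 1.9004 > 0 → [-5.625, -5.5]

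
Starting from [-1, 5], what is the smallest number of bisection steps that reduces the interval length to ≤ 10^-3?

Width after n steps is 6/2^n. Need 2^n ≥ 6/10^-3 = 6000.
2^12 = 4096 < 6000 ≤ 2^13 = 8192, so n = 13.

13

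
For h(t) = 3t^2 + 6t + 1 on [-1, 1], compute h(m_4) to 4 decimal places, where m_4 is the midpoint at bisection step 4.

midpoint 0: h = 1 > 0 → [-1, 0]
midpoint -0.5: h = -1.25 < 0 → [-0.5, 0]
midpoint -0.25: h = -0.3125 < 0 → [-0.25, 0]
midpoint -0.125: h = 0.2969 > 0 → [-0.25, -0.125]

0.2969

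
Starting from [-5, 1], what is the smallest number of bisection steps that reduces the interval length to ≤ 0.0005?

Width after n steps is 6/2^n. Need 2^n ≥ 6/0.0005 = 12000.
2^13 = 8192 < 12000 ≤ 2^14 = 16384, so n = 14.

14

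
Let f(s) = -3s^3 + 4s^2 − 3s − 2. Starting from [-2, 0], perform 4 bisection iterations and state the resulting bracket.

[-0.5, -0.375]

m = -1, f(m) = 8 (+); new bracket [-1, 0]
m = -0.5, f(m) = 0.875 (+); new bracket [-0.5, 0]
m = -0.25, f(m) = -0.953125 (−); new bracket [-0.5, -0.25]
m = -0.375, f(m) = -0.1543 (−); new bracket [-0.5, -0.375]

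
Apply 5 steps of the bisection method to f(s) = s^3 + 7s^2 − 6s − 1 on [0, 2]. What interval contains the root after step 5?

[0.875, 0.9375]

m = 1, f(m) = 1 (+); new bracket [0, 1]
m = 0.5, f(m) = -2.125 (−); new bracket [0.5, 1]
m = 0.75, f(m) = -1.140625 (−); new bracket [0.75, 1]
m = 0.875, f(m) = -0.2207 (−); new bracket [0.875, 1]
m = 0.9375, f(m) = 0.3513 (+); new bracket [0.875, 0.9375]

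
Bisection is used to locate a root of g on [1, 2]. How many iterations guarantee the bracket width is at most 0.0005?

11

Width after n steps is 1/2^n. Need 2^n ≥ 1/0.0005 = 2000.
2^10 = 1024 < 2000 ≤ 2^11 = 2048, so n = 11.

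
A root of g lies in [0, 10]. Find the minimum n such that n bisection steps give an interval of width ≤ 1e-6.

Width after n steps is 10/2^n. Need 2^n ≥ 10/1e-6 = 10000000.
2^23 = 8388608 < 10000000 ≤ 2^24 = 16777216, so n = 24.

24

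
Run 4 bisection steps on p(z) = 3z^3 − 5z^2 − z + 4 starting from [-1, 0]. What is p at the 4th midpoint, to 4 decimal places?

-0.0974

midpoint -0.5: p = 2.875 > 0 → [-1, -0.5]
midpoint -0.75: p = 0.671875 > 0 → [-1, -0.75]
midpoint -0.875: p = -0.962891 < 0 → [-0.875, -0.75]
midpoint -0.8125: p = -0.0974 < 0 → [-0.8125, -0.75]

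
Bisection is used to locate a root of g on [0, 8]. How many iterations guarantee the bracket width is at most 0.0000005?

Width after n steps is 8/2^n. Need 2^n ≥ 8/0.0000005 = 16000000.
2^23 = 8388608 < 16000000 ≤ 2^24 = 16777216, so n = 24.

24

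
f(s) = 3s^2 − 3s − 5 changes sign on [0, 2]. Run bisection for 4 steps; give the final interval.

midpoint 1: f = -5 < 0 → [1, 2]
midpoint 1.5: f = -2.75 < 0 → [1.5, 2]
midpoint 1.75: f = -1.0625 < 0 → [1.75, 2]
midpoint 1.875: f = -0.0781 < 0 → [1.875, 2]

[1.875, 2]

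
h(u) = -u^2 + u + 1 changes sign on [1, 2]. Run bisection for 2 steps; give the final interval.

[1.5, 1.75]

m = 1.5, h(m) = 0.25 (+); new bracket [1.5, 2]
m = 1.75, h(m) = -0.3125 (−); new bracket [1.5, 1.75]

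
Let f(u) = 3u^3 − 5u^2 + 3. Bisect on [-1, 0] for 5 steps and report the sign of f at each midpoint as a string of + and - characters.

+-+--

m = -0.5, f(m) = 1.375 (+); new bracket [-1, -0.5]
m = -0.75, f(m) = -1.078125 (−); new bracket [-0.75, -0.5]
m = -0.625, f(m) = 0.314453 (+); new bracket [-0.75, -0.625]
m = -0.6875, f(m) = -0.3381 (−); new bracket [-0.6875, -0.625]
m = -0.65625, f(m) = -0.0012 (−); new bracket [-0.65625, -0.625]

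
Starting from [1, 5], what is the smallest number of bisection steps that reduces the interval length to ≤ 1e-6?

Width after n steps is 4/2^n. Need 2^n ≥ 4/1e-6 = 4000000.
2^21 = 2097152 < 4000000 ≤ 2^22 = 4194304, so n = 22.

22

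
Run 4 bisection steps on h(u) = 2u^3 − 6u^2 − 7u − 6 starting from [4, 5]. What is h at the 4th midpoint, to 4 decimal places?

u = 4.5 gives h = 23.25, positive; keep [4, 4.5]
u = 4.25 gives h = 9.40625, positive; keep [4, 4.25]
u = 4.125 gives h = 3.410156, positive; keep [4, 4.125]
u = 4.0625 gives h = 0.6333, positive; keep [4, 4.0625]

0.6333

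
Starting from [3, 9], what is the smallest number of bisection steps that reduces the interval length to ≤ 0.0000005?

24

Width after n steps is 6/2^n. Need 2^n ≥ 6/0.0000005 = 12000000.
2^23 = 8388608 < 12000000 ≤ 2^24 = 16777216, so n = 24.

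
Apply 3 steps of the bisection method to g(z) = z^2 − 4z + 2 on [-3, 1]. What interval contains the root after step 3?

z = -1 gives g = 7, positive; keep [-1, 1]
z = 0 gives g = 2, positive; keep [0, 1]
z = 0.5 gives g = 0.25, positive; keep [0.5, 1]

[0.5, 1]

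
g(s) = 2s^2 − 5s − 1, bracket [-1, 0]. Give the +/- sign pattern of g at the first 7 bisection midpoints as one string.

midpoint -0.5: g = 2 > 0 → [-0.5, 0]
midpoint -0.25: g = 0.375 > 0 → [-0.25, 0]
midpoint -0.125: g = -0.34375 < 0 → [-0.25, -0.125]
midpoint -0.1875: g = 0.0078 > 0 → [-0.1875, -0.125]
midpoint -0.15625: g = -0.1699 < 0 → [-0.1875, -0.15625]
midpoint -0.171875: g = -0.0815 < 0 → [-0.1875, -0.171875]
midpoint -0.1796875: g = -0.037 < 0 → [-0.1875, -0.1796875]

++-+---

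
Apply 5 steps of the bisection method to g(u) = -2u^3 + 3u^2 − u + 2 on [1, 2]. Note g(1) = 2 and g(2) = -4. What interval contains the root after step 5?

[1.5625, 1.59375]

g(1.5) = 0.5 > 0, so the root lies in [1.5, 2]
g(1.75) = -1.28125 < 0, so the root lies in [1.5, 1.75]
g(1.625) = -0.285156 < 0, so the root lies in [1.5, 1.625]
g(1.5625) = 0.1323 > 0, so the root lies in [1.5625, 1.625]
g(1.59375) = -0.07 < 0, so the root lies in [1.5625, 1.59375]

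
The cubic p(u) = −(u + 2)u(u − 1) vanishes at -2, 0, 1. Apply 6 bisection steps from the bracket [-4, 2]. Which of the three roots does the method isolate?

midpoint -1: p = -2 < 0 → [-4, -1]
midpoint -2.5: p = 4.375 > 0 → [-2.5, -1]
midpoint -1.75: p = -1.203125 < 0 → [-2.5, -1.75]
midpoint -2.125: p = 0.8301 > 0 → [-2.125, -1.75]
midpoint -1.9375: p = -0.3557 < 0 → [-2.125, -1.9375]
midpoint -2.03125: p = 0.1924 > 0 → [-2.03125, -1.9375]

-2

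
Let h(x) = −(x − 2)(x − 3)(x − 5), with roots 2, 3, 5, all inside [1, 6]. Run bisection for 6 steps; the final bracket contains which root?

5

m = 3.5, h(m) = 1.125 (+); new bracket [3.5, 6]
m = 4.75, h(m) = 1.203125 (+); new bracket [4.75, 6]
m = 5.375, h(m) = -3.005859 (−); new bracket [4.75, 5.375]
m = 5.0625, h(m) = -0.3948 (−); new bracket [4.75, 5.0625]
m = 4.90625, h(m) = 0.5194 (+); new bracket [4.90625, 5.0625]
m = 4.984375, h(m) = 0.0925 (+); new bracket [4.984375, 5.0625]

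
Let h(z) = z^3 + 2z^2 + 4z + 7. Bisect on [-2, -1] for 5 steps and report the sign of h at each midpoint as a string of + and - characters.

++-++

z = -1.5 gives h = 2.125, positive; keep [-2, -1.5]
z = -1.75 gives h = 0.765625, positive; keep [-2, -1.75]
z = -1.875 gives h = -0.060547, negative; keep [-1.875, -1.75]
z = -1.8125 gives h = 0.366, positive; keep [-1.875, -1.8125]
z = -1.84375 gives h = 0.1562, positive; keep [-1.875, -1.84375]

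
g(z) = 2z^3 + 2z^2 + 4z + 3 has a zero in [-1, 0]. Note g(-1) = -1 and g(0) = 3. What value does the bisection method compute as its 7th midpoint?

z = -0.5 gives g = 1.25, positive; keep [-1, -0.5]
z = -0.75 gives g = 0.28125, positive; keep [-1, -0.75]
z = -0.875 gives g = -0.308594, negative; keep [-0.875, -0.75]
z = -0.8125 gives g = -0.0024, negative; keep [-0.8125, -0.75]
z = -0.78125 gives g = 0.142, positive; keep [-0.8125, -0.78125]
z = -0.796875 gives g = 0.0705, positive; keep [-0.8125, -0.796875]
z = -0.8046875 gives g = 0.0342, positive; keep [-0.8125, -0.8046875]

-0.8046875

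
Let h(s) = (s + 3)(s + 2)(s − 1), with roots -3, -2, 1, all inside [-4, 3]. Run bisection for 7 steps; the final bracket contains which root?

s = -0.5 gives h = -5.625, negative; keep [-0.5, 3]
s = 1.25 gives h = 3.453125, positive; keep [-0.5, 1.25]
s = 0.375 gives h = -5.009766, negative; keep [0.375, 1.25]
s = 0.8125 gives h = -2.0105, negative; keep [0.8125, 1.25]
s = 1.03125 gives h = 0.3819, positive; keep [0.8125, 1.03125]
s = 0.921875 gives h = -0.8953, negative; keep [0.921875, 1.03125]
s = 0.9765625 gives h = -0.2774, negative; keep [0.9765625, 1.03125]

1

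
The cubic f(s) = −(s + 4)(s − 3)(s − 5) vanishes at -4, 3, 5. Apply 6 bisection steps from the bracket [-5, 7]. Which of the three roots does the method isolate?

midpoint 1: f = -40 < 0 → [-5, 1]
midpoint -2: f = -70 < 0 → [-5, -2]
midpoint -3.5: f = -27.625 < 0 → [-5, -3.5]
midpoint -4.25: f = 16.7656 > 0 → [-4.25, -3.5]
midpoint -3.875: f = -7.627 < 0 → [-4.25, -3.875]
midpoint -4.0625: f = 4.0002 > 0 → [-4.0625, -3.875]

-4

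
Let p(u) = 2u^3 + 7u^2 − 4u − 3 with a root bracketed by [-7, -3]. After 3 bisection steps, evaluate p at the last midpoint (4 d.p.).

midpoint -5: p = -58 < 0 → [-5, -3]
midpoint -4: p = -3 < 0 → [-4, -3]
midpoint -3.5: p = 11 > 0 → [-4, -3.5]

11.0000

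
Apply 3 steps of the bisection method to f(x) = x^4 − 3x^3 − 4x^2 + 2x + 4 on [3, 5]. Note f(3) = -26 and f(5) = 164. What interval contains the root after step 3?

[3.75, 4]

x = 4 gives f = 12, positive; keep [3, 4]
x = 3.5 gives f = -16.5625, negative; keep [3.5, 4]
x = 3.75 gives f = -5.199219, negative; keep [3.75, 4]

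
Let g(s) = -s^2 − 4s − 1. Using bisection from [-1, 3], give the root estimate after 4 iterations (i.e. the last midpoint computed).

g(1) = -6 < 0, so the root lies in [-1, 1]
g(0) = -1 < 0, so the root lies in [-1, 0]
g(-0.5) = 0.75 > 0, so the root lies in [-0.5, 0]
g(-0.25) = -0.0625 < 0, so the root lies in [-0.5, -0.25]

-0.25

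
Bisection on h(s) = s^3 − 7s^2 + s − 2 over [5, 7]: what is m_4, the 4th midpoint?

6.875

m = 6, h(m) = -32 (−); new bracket [6, 7]
m = 6.5, h(m) = -16.625 (−); new bracket [6.5, 7]
m = 6.75, h(m) = -6.640625 (−); new bracket [6.75, 7]
m = 6.875, h(m) = -1.0332 (−); new bracket [6.875, 7]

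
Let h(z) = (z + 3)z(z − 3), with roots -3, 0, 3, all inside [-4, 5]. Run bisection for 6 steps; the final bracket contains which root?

3

m = 0.5, h(m) = -4.375 (−); new bracket [0.5, 5]
m = 2.75, h(m) = -3.953125 (−); new bracket [2.75, 5]
m = 3.875, h(m) = 23.310547 (+); new bracket [2.75, 3.875]
m = 3.3125, h(m) = 6.5344 (+); new bracket [2.75, 3.3125]
m = 3.03125, h(m) = 0.5713 (+); new bracket [2.75, 3.03125]
m = 2.890625, h(m) = -1.8624 (−); new bracket [2.890625, 3.03125]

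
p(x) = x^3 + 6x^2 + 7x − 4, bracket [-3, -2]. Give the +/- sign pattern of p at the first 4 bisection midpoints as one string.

+--+

midpoint -2.5: p = 0.375 > 0 → [-2.5, -2]
midpoint -2.25: p = -0.765625 < 0 → [-2.5, -2.25]
midpoint -2.375: p = -0.177734 < 0 → [-2.5, -2.375]
midpoint -2.4375: p = 0.1038 > 0 → [-2.4375, -2.375]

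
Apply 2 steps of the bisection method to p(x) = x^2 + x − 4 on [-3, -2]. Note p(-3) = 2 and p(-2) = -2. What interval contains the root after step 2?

x = -2.5 gives p = -0.25, negative; keep [-3, -2.5]
x = -2.75 gives p = 0.8125, positive; keep [-2.75, -2.5]

[-2.75, -2.5]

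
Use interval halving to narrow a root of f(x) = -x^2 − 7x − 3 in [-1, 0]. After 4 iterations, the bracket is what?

midpoint -0.5: f = 0.25 > 0 → [-0.5, 0]
midpoint -0.25: f = -1.3125 < 0 → [-0.5, -0.25]
midpoint -0.375: f = -0.515625 < 0 → [-0.5, -0.375]
midpoint -0.4375: f = -0.1289 < 0 → [-0.5, -0.4375]

[-0.5, -0.4375]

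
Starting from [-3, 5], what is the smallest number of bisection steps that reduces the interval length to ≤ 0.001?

Width after n steps is 8/2^n. Need 2^n ≥ 8/0.001 = 8000.
2^12 = 4096 < 8000 ≤ 2^13 = 8192, so n = 13.

13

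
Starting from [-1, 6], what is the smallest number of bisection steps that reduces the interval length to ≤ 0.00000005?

28

Width after n steps is 7/2^n. Need 2^n ≥ 7/0.00000005 = 140000000.
2^27 = 134217728 < 140000000 ≤ 2^28 = 268435456, so n = 28.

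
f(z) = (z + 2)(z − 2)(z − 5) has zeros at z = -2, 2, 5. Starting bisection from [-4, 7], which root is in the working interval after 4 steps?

-2

m = 1.5, f(m) = 6.125 (+); new bracket [-4, 1.5]
m = -1.25, f(m) = 15.234375 (+); new bracket [-4, -1.25]
m = -2.625, f(m) = -22.041016 (−); new bracket [-2.625, -1.25]
m = -1.9375, f(m) = 1.7073 (+); new bracket [-2.625, -1.9375]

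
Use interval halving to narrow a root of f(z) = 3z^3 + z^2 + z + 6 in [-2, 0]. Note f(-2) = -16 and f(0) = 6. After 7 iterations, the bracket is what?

z = -1 gives f = 3, positive; keep [-2, -1]
z = -1.5 gives f = -3.375, negative; keep [-1.5, -1]
z = -1.25 gives f = 0.453125, positive; keep [-1.5, -1.25]
z = -1.375 gives f = -1.2832, negative; keep [-1.375, -1.25]
z = -1.3125 gives f = -0.3728, negative; keep [-1.3125, -1.25]
z = -1.28125 gives f = 0.0504, positive; keep [-1.3125, -1.28125]
z = -1.296875 gives f = -0.1586, negative; keep [-1.296875, -1.28125]

[-1.296875, -1.28125]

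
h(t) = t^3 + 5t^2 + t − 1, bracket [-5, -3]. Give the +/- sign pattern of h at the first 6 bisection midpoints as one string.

++-+++

m = -4, h(m) = 11 (+); new bracket [-5, -4]
m = -4.5, h(m) = 4.625 (+); new bracket [-5, -4.5]
m = -4.75, h(m) = -0.109375 (−); new bracket [-4.75, -4.5]
m = -4.625, h(m) = 2.3965 (+); new bracket [-4.75, -4.625]
m = -4.6875, h(m) = 1.179 (+); new bracket [-4.75, -4.6875]
m = -4.71875, h(m) = 0.5437 (+); new bracket [-4.75, -4.71875]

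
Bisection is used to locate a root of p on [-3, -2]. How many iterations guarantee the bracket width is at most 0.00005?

Width after n steps is 1/2^n. Need 2^n ≥ 1/0.00005 = 20000.
2^14 = 16384 < 20000 ≤ 2^15 = 32768, so n = 15.

15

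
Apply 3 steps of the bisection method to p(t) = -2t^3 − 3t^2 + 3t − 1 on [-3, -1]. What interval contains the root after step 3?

m = -2, p(m) = -3 (−); new bracket [-3, -2]
m = -2.5, p(m) = 4 (+); new bracket [-2.5, -2]
m = -2.25, p(m) = -0.15625 (−); new bracket [-2.5, -2.25]

[-2.5, -2.25]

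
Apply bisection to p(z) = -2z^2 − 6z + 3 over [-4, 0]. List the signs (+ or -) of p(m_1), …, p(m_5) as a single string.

++-++

p(-2) = 7 > 0, so the root lies in [-4, -2]
p(-3) = 3 > 0, so the root lies in [-4, -3]
p(-3.5) = -0.5 < 0, so the root lies in [-3.5, -3]
p(-3.25) = 1.375 > 0, so the root lies in [-3.5, -3.25]
p(-3.375) = 0.4688 > 0, so the root lies in [-3.5, -3.375]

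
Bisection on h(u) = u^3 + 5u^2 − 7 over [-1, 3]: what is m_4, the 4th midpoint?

m = 1, h(m) = -1 (−); new bracket [1, 3]
m = 2, h(m) = 21 (+); new bracket [1, 2]
m = 1.5, h(m) = 7.625 (+); new bracket [1, 1.5]
m = 1.25, h(m) = 2.7656 (+); new bracket [1, 1.25]

1.25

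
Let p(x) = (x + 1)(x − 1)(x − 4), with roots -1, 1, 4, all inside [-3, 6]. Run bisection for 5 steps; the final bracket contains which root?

4

p(1.5) = -3.125 < 0, so the root lies in [1.5, 6]
p(3.75) = -3.265625 < 0, so the root lies in [3.75, 6]
p(4.875) = 19.919922 > 0, so the root lies in [3.75, 4.875]
p(4.3125) = 5.4993 > 0, so the root lies in [3.75, 4.3125]
p(4.03125) = 0.4766 > 0, so the root lies in [3.75, 4.03125]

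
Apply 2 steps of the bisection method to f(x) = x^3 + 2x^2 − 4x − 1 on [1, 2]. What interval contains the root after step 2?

x = 1.5 gives f = 0.875, positive; keep [1, 1.5]
x = 1.25 gives f = -0.921875, negative; keep [1.25, 1.5]

[1.25, 1.5]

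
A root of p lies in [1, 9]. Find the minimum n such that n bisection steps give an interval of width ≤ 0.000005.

Width after n steps is 8/2^n. Need 2^n ≥ 8/0.000005 = 1600000.
2^20 = 1048576 < 1600000 ≤ 2^21 = 2097152, so n = 21.

21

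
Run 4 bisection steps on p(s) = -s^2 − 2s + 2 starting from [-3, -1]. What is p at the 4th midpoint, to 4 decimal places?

m = -2, p(m) = 2 (+); new bracket [-3, -2]
m = -2.5, p(m) = 0.75 (+); new bracket [-3, -2.5]
m = -2.75, p(m) = -0.0625 (−); new bracket [-2.75, -2.5]
m = -2.625, p(m) = 0.3594 (+); new bracket [-2.75, -2.625]

0.3594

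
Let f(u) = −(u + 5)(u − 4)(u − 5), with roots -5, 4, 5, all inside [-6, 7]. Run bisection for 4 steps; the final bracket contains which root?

-5

m = 0.5, f(m) = -86.625 (−); new bracket [-6, 0.5]
m = -2.75, f(m) = -117.703125 (−); new bracket [-6, -2.75]
m = -4.375, f(m) = -49.072266 (−); new bracket [-6, -4.375]
m = -5.1875, f(m) = 17.5496 (+); new bracket [-5.1875, -4.375]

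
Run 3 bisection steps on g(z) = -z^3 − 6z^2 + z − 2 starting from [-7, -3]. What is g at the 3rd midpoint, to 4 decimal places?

12.6250

m = -5, g(m) = -32 (−); new bracket [-7, -5]
m = -6, g(m) = -8 (−); new bracket [-7, -6]
m = -6.5, g(m) = 12.625 (+); new bracket [-6.5, -6]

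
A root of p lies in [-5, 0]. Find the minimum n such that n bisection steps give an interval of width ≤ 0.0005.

Width after n steps is 5/2^n. Need 2^n ≥ 5/0.0005 = 10000.
2^13 = 8192 < 10000 ≤ 2^14 = 16384, so n = 14.

14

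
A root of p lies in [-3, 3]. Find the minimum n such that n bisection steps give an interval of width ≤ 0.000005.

21

Width after n steps is 6/2^n. Need 2^n ≥ 6/0.000005 = 1200000.
2^20 = 1048576 < 1200000 ≤ 2^21 = 2097152, so n = 21.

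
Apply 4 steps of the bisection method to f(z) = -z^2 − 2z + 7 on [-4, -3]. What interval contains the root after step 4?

[-3.875, -3.8125]

f(-3.5) = 1.75 > 0, so the root lies in [-4, -3.5]
f(-3.75) = 0.4375 > 0, so the root lies in [-4, -3.75]
f(-3.875) = -0.265625 < 0, so the root lies in [-3.875, -3.75]
f(-3.8125) = 0.0898 > 0, so the root lies in [-3.875, -3.8125]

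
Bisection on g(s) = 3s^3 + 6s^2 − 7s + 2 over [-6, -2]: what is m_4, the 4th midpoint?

-2.75

s = -4 gives g = -66, negative; keep [-4, -2]
s = -3 gives g = -4, negative; keep [-3, -2]
s = -2.5 gives g = 10.125, positive; keep [-3, -2.5]
s = -2.75 gives g = 4.2344, positive; keep [-3, -2.75]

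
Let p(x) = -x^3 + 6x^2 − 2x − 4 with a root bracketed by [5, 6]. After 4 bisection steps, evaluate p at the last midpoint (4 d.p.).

x = 5.5 gives p = 0.125, positive; keep [5.5, 6]
x = 5.75 gives p = -7.234375, negative; keep [5.5, 5.75]
x = 5.625 gives p = -3.384766, negative; keep [5.5, 5.625]
x = 5.5625 gives p = -1.5881, negative; keep [5.5, 5.5625]

-1.5881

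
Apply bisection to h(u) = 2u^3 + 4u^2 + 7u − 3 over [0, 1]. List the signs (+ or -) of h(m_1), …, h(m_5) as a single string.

+-+--

h(0.5) = 1.75 > 0, so the root lies in [0, 0.5]
h(0.25) = -0.96875 < 0, so the root lies in [0.25, 0.5]
h(0.375) = 0.292969 > 0, so the root lies in [0.25, 0.375]
h(0.3125) = -0.3608 < 0, so the root lies in [0.3125, 0.375]
h(0.34375) = -0.0399 < 0, so the root lies in [0.34375, 0.375]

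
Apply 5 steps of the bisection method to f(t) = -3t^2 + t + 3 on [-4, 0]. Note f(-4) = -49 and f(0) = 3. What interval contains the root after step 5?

[-0.875, -0.75]

t = -2 gives f = -11, negative; keep [-2, 0]
t = -1 gives f = -1, negative; keep [-1, 0]
t = -0.5 gives f = 1.75, positive; keep [-1, -0.5]
t = -0.75 gives f = 0.5625, positive; keep [-1, -0.75]
t = -0.875 gives f = -0.1719, negative; keep [-0.875, -0.75]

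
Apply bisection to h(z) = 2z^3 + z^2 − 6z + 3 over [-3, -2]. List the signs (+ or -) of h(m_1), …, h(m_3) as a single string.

z = -2.5 gives h = -7, negative; keep [-2.5, -2]
z = -2.25 gives h = -1.21875, negative; keep [-2.25, -2]
z = -2.125 gives h = 1.074219, positive; keep [-2.25, -2.125]

--+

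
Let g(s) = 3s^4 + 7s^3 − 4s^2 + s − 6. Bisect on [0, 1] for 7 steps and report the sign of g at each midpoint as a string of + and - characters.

m = 0.5, g(m) = -5.4375 (−); new bracket [0.5, 1]
m = 0.75, g(m) = -3.597656 (−); new bracket [0.75, 1]
m = 0.875, g(m) = -1.739502 (−); new bracket [0.875, 1]
m = 0.9375, g(m) = -0.4929 (−); new bracket [0.9375, 1]
m = 0.96875, g(m) = 0.2211 (+); new bracket [0.9375, 0.96875]
m = 0.953125, g(m) = -0.1438 (−); new bracket [0.953125, 0.96875]
m = 0.9609375, g(m) = 0.0367 (+); new bracket [0.953125, 0.9609375]

----+-+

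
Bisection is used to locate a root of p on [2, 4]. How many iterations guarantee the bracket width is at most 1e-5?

18

Width after n steps is 2/2^n. Need 2^n ≥ 2/1e-5 = 200000.
2^17 = 131072 < 200000 ≤ 2^18 = 262144, so n = 18.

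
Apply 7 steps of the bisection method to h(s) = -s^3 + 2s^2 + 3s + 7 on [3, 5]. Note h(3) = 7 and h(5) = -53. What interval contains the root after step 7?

[3.453125, 3.46875]

midpoint 4: h = -13 < 0 → [3, 4]
midpoint 3.5: h = -0.875 < 0 → [3, 3.5]
midpoint 3.25: h = 3.546875 > 0 → [3.25, 3.5]
midpoint 3.375: h = 1.4629 > 0 → [3.375, 3.5]
midpoint 3.4375: h = 0.3264 > 0 → [3.4375, 3.5]
midpoint 3.46875: h = -0.2661 < 0 → [3.4375, 3.46875]
midpoint 3.453125: h = 0.0322 > 0 → [3.453125, 3.46875]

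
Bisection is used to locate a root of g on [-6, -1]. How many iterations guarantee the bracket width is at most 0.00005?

17

Width after n steps is 5/2^n. Need 2^n ≥ 5/0.00005 = 100000.
2^16 = 65536 < 100000 ≤ 2^17 = 131072, so n = 17.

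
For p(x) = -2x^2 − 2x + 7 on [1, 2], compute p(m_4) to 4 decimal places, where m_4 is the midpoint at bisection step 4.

-0.0078

p(1.5) = -0.5 < 0, so the root lies in [1, 1.5]
p(1.25) = 1.375 > 0, so the root lies in [1.25, 1.5]
p(1.375) = 0.46875 > 0, so the root lies in [1.375, 1.5]
p(1.4375) = -0.0078 < 0, so the root lies in [1.375, 1.4375]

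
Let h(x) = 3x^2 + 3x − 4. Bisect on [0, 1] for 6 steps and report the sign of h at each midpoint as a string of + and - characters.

m = 0.5, h(m) = -1.75 (−); new bracket [0.5, 1]
m = 0.75, h(m) = -0.0625 (−); new bracket [0.75, 1]
m = 0.875, h(m) = 0.921875 (+); new bracket [0.75, 0.875]
m = 0.8125, h(m) = 0.418 (+); new bracket [0.75, 0.8125]
m = 0.78125, h(m) = 0.1748 (+); new bracket [0.75, 0.78125]
m = 0.765625, h(m) = 0.0554 (+); new bracket [0.75, 0.765625]

--++++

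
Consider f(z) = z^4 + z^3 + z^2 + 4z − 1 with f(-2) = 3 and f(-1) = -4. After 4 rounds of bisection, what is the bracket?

midpoint -1.5: f = -3.0625 < 0 → [-2, -1.5]
midpoint -1.75: f = -0.917969 < 0 → [-2, -1.75]
midpoint -1.875: f = 0.783447 > 0 → [-1.875, -1.75]
midpoint -1.8125: f = -0.1269 < 0 → [-1.875, -1.8125]

[-1.875, -1.8125]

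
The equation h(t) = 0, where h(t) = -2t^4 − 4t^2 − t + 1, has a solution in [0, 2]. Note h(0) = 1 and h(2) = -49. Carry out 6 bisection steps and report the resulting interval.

h(1) = -6 < 0, so the root lies in [0, 1]
h(0.5) = -0.625 < 0, so the root lies in [0, 0.5]
h(0.25) = 0.492188 > 0, so the root lies in [0.25, 0.5]
h(0.375) = 0.0229 > 0, so the root lies in [0.375, 0.5]
h(0.4375) = -0.2764 < 0, so the root lies in [0.375, 0.4375]
h(0.40625) = -0.1209 < 0, so the root lies in [0.375, 0.40625]

[0.375, 0.40625]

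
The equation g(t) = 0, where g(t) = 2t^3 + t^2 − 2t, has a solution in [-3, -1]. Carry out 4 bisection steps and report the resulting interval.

midpoint -2: g = -8 < 0 → [-2, -1]
midpoint -1.5: g = -1.5 < 0 → [-1.5, -1]
midpoint -1.25: g = 0.15625 > 0 → [-1.5, -1.25]
midpoint -1.375: g = -0.5586 < 0 → [-1.375, -1.25]

[-1.375, -1.25]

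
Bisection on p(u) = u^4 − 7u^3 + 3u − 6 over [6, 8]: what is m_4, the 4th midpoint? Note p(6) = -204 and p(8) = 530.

m = 7, p(m) = 15 (+); new bracket [6, 7]
m = 6.5, p(m) = -123.8125 (−); new bracket [6.5, 7]
m = 6.75, p(m) = -62.636719 (−); new bracket [6.75, 7]
m = 6.875, p(m) = -25.9939 (−); new bracket [6.875, 7]

6.875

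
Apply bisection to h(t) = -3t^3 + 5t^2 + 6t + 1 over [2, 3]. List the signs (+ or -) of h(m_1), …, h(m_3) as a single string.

+--

t = 2.5 gives h = 0.375, positive; keep [2.5, 3]
t = 2.75 gives h = -7.078125, negative; keep [2.5, 2.75]
t = 2.625 gives h = -3.060547, negative; keep [2.5, 2.625]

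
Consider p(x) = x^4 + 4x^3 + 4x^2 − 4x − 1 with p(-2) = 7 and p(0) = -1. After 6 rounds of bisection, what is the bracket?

m = -1, p(m) = 4 (+); new bracket [-1, 0]
m = -0.5, p(m) = 1.5625 (+); new bracket [-0.5, 0]
m = -0.25, p(m) = 0.191406 (+); new bracket [-0.25, 0]
m = -0.125, p(m) = -0.4451 (−); new bracket [-0.25, -0.125]
m = -0.1875, p(m) = -0.1345 (−); new bracket [-0.25, -0.1875]
m = -0.21875, p(m) = 0.0268 (+); new bracket [-0.21875, -0.1875]

[-0.21875, -0.1875]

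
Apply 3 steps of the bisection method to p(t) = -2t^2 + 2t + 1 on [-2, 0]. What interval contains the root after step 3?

[-0.5, -0.25]

m = -1, p(m) = -3 (−); new bracket [-1, 0]
m = -0.5, p(m) = -0.5 (−); new bracket [-0.5, 0]
m = -0.25, p(m) = 0.375 (+); new bracket [-0.5, -0.25]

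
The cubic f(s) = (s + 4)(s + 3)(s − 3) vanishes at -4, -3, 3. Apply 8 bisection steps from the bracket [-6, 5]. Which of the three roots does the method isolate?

m = -0.5, f(m) = -30.625 (−); new bracket [-0.5, 5]
m = 2.25, f(m) = -24.609375 (−); new bracket [2.25, 5]
m = 3.625, f(m) = 31.572266 (+); new bracket [2.25, 3.625]
m = 2.9375, f(m) = -2.5745 (−); new bracket [2.9375, 3.625]
m = 3.28125, f(m) = 12.8631 (+); new bracket [2.9375, 3.28125]
m = 3.109375, f(m) = 4.7506 (+); new bracket [2.9375, 3.109375]
m = 3.0234375, f(m) = 0.9915 (+); new bracket [2.9375, 3.0234375]
m = 2.98046875, f(m) = -0.8154 (−); new bracket [2.98046875, 3.0234375]

3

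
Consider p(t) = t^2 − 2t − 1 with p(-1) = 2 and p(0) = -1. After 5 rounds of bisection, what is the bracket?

[-0.4375, -0.40625]

midpoint -0.5: p = 0.25 > 0 → [-0.5, 0]
midpoint -0.25: p = -0.4375 < 0 → [-0.5, -0.25]
midpoint -0.375: p = -0.109375 < 0 → [-0.5, -0.375]
midpoint -0.4375: p = 0.0664 > 0 → [-0.4375, -0.375]
midpoint -0.40625: p = -0.0225 < 0 → [-0.4375, -0.40625]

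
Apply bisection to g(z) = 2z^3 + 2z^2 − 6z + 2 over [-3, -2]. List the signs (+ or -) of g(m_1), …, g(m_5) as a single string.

midpoint -2.5: g = -1.75 < 0 → [-2.5, -2]
midpoint -2.25: g = 2.84375 > 0 → [-2.5, -2.25]
midpoint -2.375: g = 0.738281 > 0 → [-2.5, -2.375]
midpoint -2.4375: g = -0.4565 < 0 → [-2.4375, -2.375]
midpoint -2.40625: g = 0.153 > 0 → [-2.4375, -2.40625]

-++-+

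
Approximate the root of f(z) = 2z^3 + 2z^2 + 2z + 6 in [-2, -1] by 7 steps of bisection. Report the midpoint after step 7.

midpoint -1.5: f = 0.75 > 0 → [-2, -1.5]
midpoint -1.75: f = -2.09375 < 0 → [-1.75, -1.5]
midpoint -1.625: f = -0.550781 < 0 → [-1.625, -1.5]
midpoint -1.5625: f = 0.1284 > 0 → [-1.625, -1.5625]
midpoint -1.59375: f = -0.2038 < 0 → [-1.59375, -1.5625]
midpoint -1.578125: f = -0.0359 < 0 → [-1.578125, -1.5625]
midpoint -1.5703125: f = 0.0467 > 0 → [-1.578125, -1.5703125]

-1.5703125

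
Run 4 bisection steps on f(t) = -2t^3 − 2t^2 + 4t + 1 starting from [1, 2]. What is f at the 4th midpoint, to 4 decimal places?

-0.4194

t = 1.5 gives f = -4.25, negative; keep [1, 1.5]
t = 1.25 gives f = -1.03125, negative; keep [1, 1.25]
t = 1.125 gives f = 0.121094, positive; keep [1.125, 1.25]
t = 1.1875 gives f = -0.4194, negative; keep [1.125, 1.1875]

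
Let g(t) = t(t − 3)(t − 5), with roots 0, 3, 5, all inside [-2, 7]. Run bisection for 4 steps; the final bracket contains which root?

0

midpoint 2.5: g = 3.125 > 0 → [-2, 2.5]
midpoint 0.25: g = 3.265625 > 0 → [-2, 0.25]
midpoint -0.875: g = -19.919922 < 0 → [-0.875, 0.25]
midpoint -0.3125: g = -5.4993 < 0 → [-0.3125, 0.25]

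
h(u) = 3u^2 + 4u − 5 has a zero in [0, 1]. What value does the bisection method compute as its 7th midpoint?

m = 0.5, h(m) = -2.25 (−); new bracket [0.5, 1]
m = 0.75, h(m) = -0.3125 (−); new bracket [0.75, 1]
m = 0.875, h(m) = 0.796875 (+); new bracket [0.75, 0.875]
m = 0.8125, h(m) = 0.2305 (+); new bracket [0.75, 0.8125]
m = 0.78125, h(m) = -0.0439 (−); new bracket [0.78125, 0.8125]
m = 0.796875, h(m) = 0.0925 (+); new bracket [0.78125, 0.796875]
m = 0.7890625, h(m) = 0.0241 (+); new bracket [0.78125, 0.7890625]

0.7890625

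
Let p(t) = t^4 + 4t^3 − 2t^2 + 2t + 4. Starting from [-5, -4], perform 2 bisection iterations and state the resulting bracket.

t = -4.5 gives p = 0.0625, positive; keep [-4.5, -4]
t = -4.25 gives p = -21.433594, negative; keep [-4.5, -4.25]

[-4.5, -4.25]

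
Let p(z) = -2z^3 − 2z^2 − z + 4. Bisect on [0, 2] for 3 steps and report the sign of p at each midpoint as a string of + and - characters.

-++

p(1) = -1 < 0, so the root lies in [0, 1]
p(0.5) = 2.75 > 0, so the root lies in [0.5, 1]
p(0.75) = 1.28125 > 0, so the root lies in [0.75, 1]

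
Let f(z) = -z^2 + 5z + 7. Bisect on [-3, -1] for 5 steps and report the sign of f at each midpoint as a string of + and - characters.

---+-

m = -2, f(m) = -7 (−); new bracket [-2, -1]
m = -1.5, f(m) = -2.75 (−); new bracket [-1.5, -1]
m = -1.25, f(m) = -0.8125 (−); new bracket [-1.25, -1]
m = -1.125, f(m) = 0.1094 (+); new bracket [-1.25, -1.125]
m = -1.1875, f(m) = -0.3477 (−); new bracket [-1.1875, -1.125]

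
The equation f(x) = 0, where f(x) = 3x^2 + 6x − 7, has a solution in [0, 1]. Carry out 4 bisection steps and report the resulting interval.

x = 0.5 gives f = -3.25, negative; keep [0.5, 1]
x = 0.75 gives f = -0.8125, negative; keep [0.75, 1]
x = 0.875 gives f = 0.546875, positive; keep [0.75, 0.875]
x = 0.8125 gives f = -0.1445, negative; keep [0.8125, 0.875]

[0.8125, 0.875]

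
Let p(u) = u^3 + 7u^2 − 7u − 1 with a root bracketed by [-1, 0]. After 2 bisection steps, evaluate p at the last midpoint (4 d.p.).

1.1719

m = -0.5, p(m) = 4.125 (+); new bracket [-0.5, 0]
m = -0.25, p(m) = 1.171875 (+); new bracket [-0.25, 0]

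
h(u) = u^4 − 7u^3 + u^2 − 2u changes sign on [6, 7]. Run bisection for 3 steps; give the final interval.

[6.875, 7]

u = 6.5 gives h = -108.0625, negative; keep [6.5, 7]
u = 6.75 gives h = -44.824219, negative; keep [6.75, 7]
u = 6.875 gives h = -7.103271, negative; keep [6.875, 7]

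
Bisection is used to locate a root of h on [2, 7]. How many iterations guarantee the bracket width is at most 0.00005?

Width after n steps is 5/2^n. Need 2^n ≥ 5/0.00005 = 100000.
2^16 = 65536 < 100000 ≤ 2^17 = 131072, so n = 17.

17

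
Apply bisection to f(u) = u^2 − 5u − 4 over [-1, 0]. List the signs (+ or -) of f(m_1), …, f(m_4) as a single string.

midpoint -0.5: f = -1.25 < 0 → [-1, -0.5]
midpoint -0.75: f = 0.3125 > 0 → [-0.75, -0.5]
midpoint -0.625: f = -0.484375 < 0 → [-0.75, -0.625]
midpoint -0.6875: f = -0.0898 < 0 → [-0.75, -0.6875]

-+--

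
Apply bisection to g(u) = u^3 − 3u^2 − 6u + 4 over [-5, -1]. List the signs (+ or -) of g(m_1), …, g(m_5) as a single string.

g(-3) = -32 < 0, so the root lies in [-3, -1]
g(-2) = -4 < 0, so the root lies in [-2, -1]
g(-1.5) = 2.875 > 0, so the root lies in [-2, -1.5]
g(-1.75) = -0.0469 < 0, so the root lies in [-1.75, -1.5]
g(-1.625) = 1.5371 > 0, so the root lies in [-1.75, -1.625]

--+-+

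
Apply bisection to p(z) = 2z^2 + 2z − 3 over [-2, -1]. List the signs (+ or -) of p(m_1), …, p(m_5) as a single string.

--+-+

p(-1.5) = -1.5 < 0, so the root lies in [-2, -1.5]
p(-1.75) = -0.375 < 0, so the root lies in [-2, -1.75]
p(-1.875) = 0.28125 > 0, so the root lies in [-1.875, -1.75]
p(-1.8125) = -0.0547 < 0, so the root lies in [-1.875, -1.8125]
p(-1.84375) = 0.1113 > 0, so the root lies in [-1.84375, -1.8125]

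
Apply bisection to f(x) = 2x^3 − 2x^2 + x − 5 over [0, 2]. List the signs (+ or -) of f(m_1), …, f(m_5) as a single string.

--+-+

m = 1, f(m) = -4 (−); new bracket [1, 2]
m = 1.5, f(m) = -1.25 (−); new bracket [1.5, 2]
m = 1.75, f(m) = 1.34375 (+); new bracket [1.5, 1.75]
m = 1.625, f(m) = -0.0742 (−); new bracket [1.625, 1.75]
m = 1.6875, f(m) = 0.603 (+); new bracket [1.625, 1.6875]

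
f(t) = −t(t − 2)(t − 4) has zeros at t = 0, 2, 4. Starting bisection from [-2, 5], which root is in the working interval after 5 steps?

0

f(1.5) = -1.875 < 0, so the root lies in [-2, 1.5]
f(-0.25) = 2.390625 > 0, so the root lies in [-0.25, 1.5]
f(0.625) = -2.900391 < 0, so the root lies in [-0.25, 0.625]
f(0.1875) = -1.2957 < 0, so the root lies in [-0.25, 0.1875]
f(-0.03125) = 0.2559 > 0, so the root lies in [-0.03125, 0.1875]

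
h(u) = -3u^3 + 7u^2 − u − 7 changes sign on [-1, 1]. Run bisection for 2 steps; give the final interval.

[-1, -0.5]

midpoint 0: h = -7 < 0 → [-1, 0]
midpoint -0.5: h = -4.375 < 0 → [-1, -0.5]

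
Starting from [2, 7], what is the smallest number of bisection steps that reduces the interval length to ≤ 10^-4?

Width after n steps is 5/2^n. Need 2^n ≥ 5/10^-4 = 50000.
2^15 = 32768 < 50000 ≤ 2^16 = 65536, so n = 16.

16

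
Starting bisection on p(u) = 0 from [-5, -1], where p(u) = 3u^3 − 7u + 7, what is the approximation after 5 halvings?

p(-3) = -53 < 0, so the root lies in [-3, -1]
p(-2) = -3 < 0, so the root lies in [-2, -1]
p(-1.5) = 7.375 > 0, so the root lies in [-2, -1.5]
p(-1.75) = 3.1719 > 0, so the root lies in [-2, -1.75]
p(-1.875) = 0.3496 > 0, so the root lies in [-2, -1.875]

-1.875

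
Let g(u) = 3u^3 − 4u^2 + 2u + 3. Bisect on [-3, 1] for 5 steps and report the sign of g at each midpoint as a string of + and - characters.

m = -1, g(m) = -6 (−); new bracket [-1, 1]
m = 0, g(m) = 3 (+); new bracket [-1, 0]
m = -0.5, g(m) = 0.625 (+); new bracket [-1, -0.5]
m = -0.75, g(m) = -2.0156 (−); new bracket [-0.75, -0.5]
m = -0.625, g(m) = -0.5449 (−); new bracket [-0.625, -0.5]

-++--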